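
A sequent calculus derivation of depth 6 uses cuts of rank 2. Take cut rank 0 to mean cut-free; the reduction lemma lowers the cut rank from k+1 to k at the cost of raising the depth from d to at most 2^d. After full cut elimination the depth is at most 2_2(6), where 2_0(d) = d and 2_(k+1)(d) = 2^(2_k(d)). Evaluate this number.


Each rank reduction sends depth d to at most 2^d; cut rank r needs r reductions.
2_0(6) = 6
2_1(6) = 2^6 = 64
2_2(6) = 2^64 = 18446744073709551616
Cut-free depth bound = 18446744073709551616

18446744073709551616


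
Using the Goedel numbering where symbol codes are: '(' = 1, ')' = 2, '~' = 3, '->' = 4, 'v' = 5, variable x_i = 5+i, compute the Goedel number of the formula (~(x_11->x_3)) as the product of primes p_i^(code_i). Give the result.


Formula: (~(x_11->x_3))
Symbol codes: [1, 3, 1, 16, 4, 8, 2, 2]
Primes: [2, 3, 5, 7, 11, 13, 17, 19]
p_1^1 = 2^1 = 2
p_2^3 = 3^3 = 27
p_3^1 = 5^1 = 5
p_4^16 = 7^16 = 33232930569601
p_5^4 = 11^4 = 14641
p_6^8 = 13^8 = 815730721
p_7^2 = 17^2 = 289
p_8^2 = 19^2 = 361
Product = 11180339929534998989993627781009630

11180339929534998989993627781009630


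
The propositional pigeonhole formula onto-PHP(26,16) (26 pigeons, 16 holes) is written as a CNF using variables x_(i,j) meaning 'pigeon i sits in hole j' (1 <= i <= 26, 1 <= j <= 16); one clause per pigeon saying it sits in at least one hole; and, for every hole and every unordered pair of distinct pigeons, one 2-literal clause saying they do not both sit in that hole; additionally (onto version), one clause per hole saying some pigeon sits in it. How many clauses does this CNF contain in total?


onto-PHP(26,16): 26 pigeons, 16 holes, 26*16 = 416 variables.
- pigeon clauses: one per pigeon -> 26 clauses
- hole clauses: 16 holes * C(26,2) = 16 * 325 -> 5200 clauses
- onto clauses: one per hole -> 16 clauses
Total clauses = 26 + 5200 + 16 = 5242

5242


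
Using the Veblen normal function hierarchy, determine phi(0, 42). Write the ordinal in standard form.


phi(0, 42):
phi(0, beta) = omega^beta by definition.
phi(0, 42) = omega^42

omega^42


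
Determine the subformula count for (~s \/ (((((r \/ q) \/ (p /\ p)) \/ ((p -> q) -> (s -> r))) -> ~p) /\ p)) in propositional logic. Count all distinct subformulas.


Formula: (~s \/ (((((r \/ q) \/ (p /\ p)) \/ ((p -> q) -> (s -> r))) -> ~p) /\ p))
Subformulas found:
  1. r
  2. q
  3. s
  4. p
  5. ~p
  6. ~s
  7. (s -> r)
  8. (r \/ q)
  9. (p /\ p)
  10. (p -> q)
  11. ((p -> q) -> (s -> r))
  12. ((r \/ q) \/ (p /\ p))
  13. (((r \/ q) \/ (p /\ p)) \/ ((p -> q) -> (s -> r)))
  14. ((((r \/ q) \/ (p /\ p)) \/ ((p -> q) -> (s -> r))) -> ~p)
  15. (((((r \/ q) \/ (p /\ p)) \/ ((p -> q) -> (s -> r))) -> ~p) /\ p)
  16. (~s \/ (((((r \/ q) \/ (p /\ p)) \/ ((p -> q) -> (s -> r))) -> ~p) /\ p))
Total distinct subformulas = 16

16


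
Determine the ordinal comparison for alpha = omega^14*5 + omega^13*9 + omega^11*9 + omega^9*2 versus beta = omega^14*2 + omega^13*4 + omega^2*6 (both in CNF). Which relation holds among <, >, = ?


Compare term by term from highest exponent:
alpha = omega^14*5 + omega^13*9 + omega^11*9 + omega^9*2
beta = omega^14*2 + omega^13*4 + omega^2*6
Term 1: alpha has omega^14*5, beta has omega^14*2
Term 2: alpha has omega^13*9, beta has omega^13*4
Term 3: alpha has omega^11*9, beta has omega^2*6
Term 4: alpha has omega^9*2, beta has omega^0*0
Result: alpha > beta

alpha > beta


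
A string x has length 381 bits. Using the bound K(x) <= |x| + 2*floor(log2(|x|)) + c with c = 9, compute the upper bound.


floor(log2(381)) = 8
2 * 8 = 16
K(x) <= 381 + 16 + 9 = 406

406


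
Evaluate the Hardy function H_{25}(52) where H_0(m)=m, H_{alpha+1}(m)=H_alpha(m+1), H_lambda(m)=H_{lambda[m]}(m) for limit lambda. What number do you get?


H_25(52):
For finite ordinals k, H_k(n) = n + k (each successor step adds 1).
H_25(52) = 52 + 25 = 77

77


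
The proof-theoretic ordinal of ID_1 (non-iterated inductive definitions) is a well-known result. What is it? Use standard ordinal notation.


The proof-theoretic ordinal of ID_1 (non-iterated inductive definitions) is a standard result in ordinal analysis.
This ordinal is the supremum of order types of primitive recursive well-orderings
that the theory can prove to be well-ordered.
For ID_1 (non-iterated inductive definitions), the proof-theoretic ordinal is psi_0(epsilon_{Omega+1}).

psi_0(epsilon_{Omega+1})


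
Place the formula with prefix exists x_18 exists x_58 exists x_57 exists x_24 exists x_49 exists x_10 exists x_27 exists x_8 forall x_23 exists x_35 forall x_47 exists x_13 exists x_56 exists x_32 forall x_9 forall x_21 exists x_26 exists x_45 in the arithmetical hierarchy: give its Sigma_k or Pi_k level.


Leading quantifier is exists, so the class is Sigma.
Number of quantifier blocks = alternations + 1 = 6 + 1 = 7.
Classification: Sigma_7

Sigma_7


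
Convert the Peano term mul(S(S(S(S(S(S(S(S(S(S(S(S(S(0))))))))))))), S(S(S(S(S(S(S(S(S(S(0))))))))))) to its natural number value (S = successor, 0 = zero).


mul(S^13(0), S^10(0)):
S^13(0) = 13
S^10(0) = 10
13 * 10 = 130

130


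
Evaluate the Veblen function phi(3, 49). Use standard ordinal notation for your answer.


phi(3, 49):
phi(3, beta) = eta_beta (the beta-th eta number, fixed point of zeta).
phi(3, 49) = eta_49

eta_49


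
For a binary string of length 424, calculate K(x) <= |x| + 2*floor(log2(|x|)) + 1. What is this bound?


floor(log2(424)) = 8
2 * 8 = 16
K(x) <= 424 + 16 + 1 = 441

441


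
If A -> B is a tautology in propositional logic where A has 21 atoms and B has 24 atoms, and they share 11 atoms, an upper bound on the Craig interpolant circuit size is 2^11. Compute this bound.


Shared atoms = 11
Craig interpolant size bound = 2^11
= 2048

2048


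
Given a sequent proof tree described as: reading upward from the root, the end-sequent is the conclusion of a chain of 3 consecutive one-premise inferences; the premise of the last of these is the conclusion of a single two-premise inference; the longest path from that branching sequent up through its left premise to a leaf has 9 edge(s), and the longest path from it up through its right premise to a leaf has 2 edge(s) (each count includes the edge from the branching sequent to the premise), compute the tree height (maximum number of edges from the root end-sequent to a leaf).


Longest path through the left premise: 9 edges (measured from the branching sequent)
Longest path through the right premise: 2 edges
Height of the subtree rooted at the branching sequent: max(9, 2) = 9
The branching sequent sits 3 edges above the root (the chain of one-premise inferences), so height = 9 + 3 = 12

12


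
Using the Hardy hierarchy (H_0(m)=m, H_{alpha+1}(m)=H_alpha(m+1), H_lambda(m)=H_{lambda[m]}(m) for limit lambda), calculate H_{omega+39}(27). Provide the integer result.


H_{omega+39}(27):
Unwind the 39 successor steps: H_{omega+39}(27) = H_omega(27+39) = H_omega(66).
H_omega(m) = H_m(m) = m + m = 2m.
Result = 2 * 66 = 132

132


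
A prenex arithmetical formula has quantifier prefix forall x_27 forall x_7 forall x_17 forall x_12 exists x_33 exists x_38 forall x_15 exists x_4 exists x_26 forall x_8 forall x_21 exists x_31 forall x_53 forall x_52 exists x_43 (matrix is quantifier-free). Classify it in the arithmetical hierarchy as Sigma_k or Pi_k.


Leading quantifier is forall, so the class is Pi.
Number of quantifier blocks = alternations + 1 = 7 + 1 = 8.
Classification: Pi_8

Pi_8


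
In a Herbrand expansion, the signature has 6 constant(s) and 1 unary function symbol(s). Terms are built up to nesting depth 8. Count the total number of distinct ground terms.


Herbrand terms by depth:
Depth 0: 6 constants
Depth 1: 6 new terms (running total: 12)
Depth 2: 6 new terms (running total: 18)
Depth 3: 6 new terms (running total: 24)
Depth 4: 6 new terms (running total: 30)
Depth 5: 6 new terms (running total: 36)
Depth 6: 6 new terms (running total: 42)
Depth 7: 6 new terms (running total: 48)
Depth 8: 6 new terms (running total: 54)
Total distinct ground terms = 54

54


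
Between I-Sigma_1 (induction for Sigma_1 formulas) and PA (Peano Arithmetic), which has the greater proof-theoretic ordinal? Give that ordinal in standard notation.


Proof-theoretic ordinal of I-Sigma_1 (induction for Sigma_1 formulas): omega^omega
Proof-theoretic ordinal of PA (Peano Arithmetic): epsilon_0
Comparing: omega^omega < epsilon_0.
The larger ordinal is epsilon_0 (from PA (Peano Arithmetic)).

epsilon_0


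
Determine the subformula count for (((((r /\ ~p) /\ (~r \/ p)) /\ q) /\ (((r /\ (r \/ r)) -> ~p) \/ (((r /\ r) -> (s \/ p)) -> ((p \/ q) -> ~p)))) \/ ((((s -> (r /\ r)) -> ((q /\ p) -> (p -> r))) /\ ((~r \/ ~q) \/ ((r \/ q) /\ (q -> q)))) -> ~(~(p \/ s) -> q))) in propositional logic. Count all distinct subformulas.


Formula: (((((r /\ ~p) /\ (~r \/ p)) /\ q) /\ (((r /\ (r \/ r)) -> ~p) \/ (((r /\ r) -> (s \/ p)) -> ((p \/ q) -> ~p)))) \/ ((((s -> (r /\ r)) -> ((q /\ p) -> (p -> r))) /\ ((~r \/ ~q) \/ ((r \/ q) /\ (q -> q)))) -> ~(~(p \/ s) -> q)))
Subformulas found:
  1. r
  2. p
  3. q
  4. s
  5. ~p
  6. ~r
  7. ~q
  8. (q /\ p)
  9. (r \/ r)
  10. (q -> q)
  11. (p -> r)
  12. (r /\ r)
  13. (s \/ p)
  14. (r \/ q)
  15. (p \/ s)
  16. (p \/ q)
  17. ~(p \/ s)
  18. (r /\ ~p)
  19. (~r \/ p)
  20. (~r \/ ~q)
  21. (r /\ (r \/ r))
  22. (s -> (r /\ r))
  23. (~(p \/ s) -> q)
  24. ((p \/ q) -> ~p)
  25. ~(~(p \/ s) -> q)
  26. ((r \/ q) /\ (q -> q))
  27. ((q /\ p) -> (p -> r))
  28. ((r /\ r) -> (s \/ p))
  29. ((r /\ (r \/ r)) -> ~p)
  30. ((r /\ ~p) /\ (~r \/ p))
  31. (((r /\ ~p) /\ (~r \/ p)) /\ q)
  32. ((~r \/ ~q) \/ ((r \/ q) /\ (q -> q)))
  33. ((s -> (r /\ r)) -> ((q /\ p) -> (p -> r)))
  34. (((r /\ r) -> (s \/ p)) -> ((p \/ q) -> ~p))
  35. (((r /\ (r \/ r)) -> ~p) \/ (((r /\ r) -> (s \/ p)) -> ((p \/ q) -> ~p)))
  36. (((s -> (r /\ r)) -> ((q /\ p) -> (p -> r))) /\ ((~r \/ ~q) \/ ((r \/ q) /\ (q -> q))))
  37. ((((s -> (r /\ r)) -> ((q /\ p) -> (p -> r))) /\ ((~r \/ ~q) \/ ((r \/ q) /\ (q -> q)))) -> ~(~(p \/ s) -> q))
  38. ((((r /\ ~p) /\ (~r \/ p)) /\ q) /\ (((r /\ (r \/ r)) -> ~p) \/ (((r /\ r) -> (s \/ p)) -> ((p \/ q) -> ~p))))
  39. (((((r /\ ~p) /\ (~r \/ p)) /\ q) /\ (((r /\ (r \/ r)) -> ~p) \/ (((r /\ r) -> (s \/ p)) -> ((p \/ q) -> ~p)))) \/ ((((s -> (r /\ r)) -> ((q /\ p) -> (p -> r))) /\ ((~r \/ ~q) \/ ((r \/ q) /\ (q -> q)))) -> ~(~(p \/ s) -> q)))
Total distinct subformulas = 39

39


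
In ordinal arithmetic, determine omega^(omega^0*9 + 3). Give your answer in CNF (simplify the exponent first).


omega^(omega^0*9 + 3):
omega^0 = 1, so the exponent is 9 + 3 = 12 (finite ordinal addition).
Result = omega^12, already a single CNF term.

omega^12


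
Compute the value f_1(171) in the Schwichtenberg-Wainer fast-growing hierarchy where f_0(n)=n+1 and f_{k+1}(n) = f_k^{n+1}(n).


f_1(171) = f_0^172(171)
f_0 adds 1 each time, applied 172 times.
f_1(171) = 171 + 172 = 343

343


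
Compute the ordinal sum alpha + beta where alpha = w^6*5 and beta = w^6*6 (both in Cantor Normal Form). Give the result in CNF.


Ordinal addition w^6*5 + w^6*6:
Both terms have the same exponent 6.
w^e*c + w^e*d = w^e*(c+d).
Result = w^6*(5+6) = w^6*11

w^6*11


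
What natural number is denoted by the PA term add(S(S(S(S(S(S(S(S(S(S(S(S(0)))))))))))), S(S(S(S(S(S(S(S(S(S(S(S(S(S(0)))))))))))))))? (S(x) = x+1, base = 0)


add(S^12(0), S^14(0)):
S^12(0) = 12
S^14(0) = 14
12 + 14 = 26

26


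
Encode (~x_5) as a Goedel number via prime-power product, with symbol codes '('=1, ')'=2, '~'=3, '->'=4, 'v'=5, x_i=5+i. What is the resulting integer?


Formula: (~x_5)
Symbol codes: [1, 3, 10, 2]
Primes: [2, 3, 5, 7]
p_1^1 = 2^1 = 2
p_2^3 = 3^3 = 27
p_3^10 = 5^10 = 9765625
p_4^2 = 7^2 = 49
Product = 25839843750

25839843750


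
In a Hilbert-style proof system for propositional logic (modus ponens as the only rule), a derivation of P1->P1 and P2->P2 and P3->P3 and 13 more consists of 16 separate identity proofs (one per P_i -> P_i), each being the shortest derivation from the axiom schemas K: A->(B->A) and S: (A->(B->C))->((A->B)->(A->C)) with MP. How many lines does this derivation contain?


The shortest proof of A->A from K and S in the Hilbert calculus has exactly 5 lines:
(1) K instance A->((A->A)->A), (2) S instance, (3) MP on 1,2, (4) K instance A->(A->A), (5) MP on 3,4.
For 16 independent identities: 16 * 5 = 80 lines total.

80


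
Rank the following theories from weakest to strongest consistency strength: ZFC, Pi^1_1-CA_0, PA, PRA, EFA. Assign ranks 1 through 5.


Ordering by consistency strength:
1. EFA
2. PRA
3. PA
4. Pi^1_1-CA_0
5. ZFC


ZFC=5, Pi^1_1-CA_0=4, PA=3, PRA=2, EFA=1


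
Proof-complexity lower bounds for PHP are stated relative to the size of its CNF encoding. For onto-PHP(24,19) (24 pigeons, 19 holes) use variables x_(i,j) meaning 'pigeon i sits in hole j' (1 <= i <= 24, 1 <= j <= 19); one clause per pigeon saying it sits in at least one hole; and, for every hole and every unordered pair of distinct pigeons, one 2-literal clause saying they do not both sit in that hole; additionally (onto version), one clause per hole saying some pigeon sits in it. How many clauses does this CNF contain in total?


onto-PHP(24,19): 24 pigeons, 19 holes, 24*19 = 456 variables.
- pigeon clauses: one per pigeon -> 24 clauses
- hole clauses: 19 holes * C(24,2) = 19 * 276 -> 5244 clauses
- onto clauses: one per hole -> 19 clauses
Total clauses = 24 + 5244 + 19 = 5287

5287


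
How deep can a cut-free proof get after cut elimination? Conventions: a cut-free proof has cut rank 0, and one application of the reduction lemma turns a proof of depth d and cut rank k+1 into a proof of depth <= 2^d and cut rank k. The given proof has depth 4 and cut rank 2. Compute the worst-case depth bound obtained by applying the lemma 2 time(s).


Each rank reduction sends depth d to at most 2^d; cut rank r needs r reductions.
2_0(4) = 4
2_1(4) = 2^4 = 16
2_2(4) = 2^16 = 65536
Cut-free depth bound = 65536

65536


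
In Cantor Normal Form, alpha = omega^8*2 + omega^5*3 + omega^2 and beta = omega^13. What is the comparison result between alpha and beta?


Compare term by term from highest exponent:
alpha = omega^8*2 + omega^5*3 + omega^2
beta = omega^13
Term 1: alpha has omega^8*2, beta has omega^13*1
Term 2: alpha has omega^5*3, beta has omega^0*0
Term 3: alpha has omega^2*1, beta has omega^0*0
Result: alpha < beta

alpha < beta


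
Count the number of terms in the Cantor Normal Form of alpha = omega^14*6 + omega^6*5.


CNF: omega^14*6 + omega^6*5
Count the summands separated by '+':
  term 1: omega^14*6
  term 2: omega^6*5
Total terms = 2

2


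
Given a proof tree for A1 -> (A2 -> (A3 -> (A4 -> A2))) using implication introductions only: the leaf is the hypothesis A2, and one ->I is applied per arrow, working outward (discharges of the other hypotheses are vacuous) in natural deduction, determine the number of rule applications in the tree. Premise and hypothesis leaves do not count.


The formula has 4 arrows (->); its innermost consequent A2 is one of the antecedents,
so the proof starts from the hypothesis leaf A2 (not a rule application) and closes one arrow per ->I.
Building A1 -> (A2 -> (A3 -> (A4 -> A2))) therefore takes 4 nested implication introductions.
Total inference nodes = 4

4


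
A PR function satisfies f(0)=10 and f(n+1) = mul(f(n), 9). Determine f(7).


f(0) = 10
f(1) = mul(f(0), 9) = mul(10, 9) = 90
f(2) = mul(f(1), 9) = mul(90, 9) = 810
f(3) = mul(f(2), 9) = mul(810, 9) = 7290
f(4) = mul(f(3), 9) = mul(7290, 9) = 65610
f(5) = mul(f(4), 9) = mul(65610, 9) = 590490
f(6) = mul(f(5), 9) = mul(590490, 9) = 5314410
f(7) = mul(f(6), 9) = mul(5314410, 9) = 47829690


47829690


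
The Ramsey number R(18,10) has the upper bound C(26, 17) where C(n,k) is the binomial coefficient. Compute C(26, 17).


R(18,10) <= C(18+10-2, 18-1) = C(26, 17)
C(26, 17) = 26! / (17! * 9!)
= 3124550

3124550


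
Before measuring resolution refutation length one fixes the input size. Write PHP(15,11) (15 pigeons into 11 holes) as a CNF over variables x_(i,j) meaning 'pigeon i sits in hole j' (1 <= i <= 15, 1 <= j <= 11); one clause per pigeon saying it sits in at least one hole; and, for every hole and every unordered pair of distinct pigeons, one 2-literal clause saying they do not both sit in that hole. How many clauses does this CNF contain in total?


PHP(15,11): 15 pigeons, 11 holes, 15*11 = 165 variables.
- pigeon clauses: one per pigeon -> 15 clauses
- hole clauses: 11 holes * C(15,2) = 11 * 105 -> 1155 clauses
Total clauses = 15 + 1155 = 1170

1170


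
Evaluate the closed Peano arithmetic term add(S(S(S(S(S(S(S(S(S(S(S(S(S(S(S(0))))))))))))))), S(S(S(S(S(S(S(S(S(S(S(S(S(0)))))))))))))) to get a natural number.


add(S^15(0), S^13(0)):
S^15(0) = 15
S^13(0) = 13
15 + 13 = 28

28


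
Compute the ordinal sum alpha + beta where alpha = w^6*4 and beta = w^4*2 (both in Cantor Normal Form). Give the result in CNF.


Ordinal addition w^6*4 + w^4*2:
Leading exponent of alpha (6) > leading exponent of beta (4).
Since alpha's term has higher exponent than beta's leading term,
the sum is simply alpha followed by beta.
Result = w^6*4 + w^4*2

w^6*4 + w^4*2


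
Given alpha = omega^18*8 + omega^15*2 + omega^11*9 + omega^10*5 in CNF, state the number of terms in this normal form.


CNF: omega^18*8 + omega^15*2 + omega^11*9 + omega^10*5
Count the summands separated by '+':
  term 1: omega^18*8
  term 2: omega^15*2
  term 3: omega^11*9
  term 4: omega^10*5
Total terms = 4

4


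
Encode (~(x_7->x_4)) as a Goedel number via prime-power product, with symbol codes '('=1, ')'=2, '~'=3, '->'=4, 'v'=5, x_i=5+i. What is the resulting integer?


Formula: (~(x_7->x_4))
Symbol codes: [1, 3, 1, 12, 4, 9, 2, 2]
Primes: [2, 3, 5, 7, 11, 13, 17, 19]
p_1^1 = 2^1 = 2
p_2^3 = 3^3 = 27
p_3^1 = 5^1 = 5
p_4^12 = 7^12 = 13841287201
p_5^4 = 11^4 = 14641
p_6^9 = 13^9 = 10604499373
p_7^2 = 17^2 = 289
p_8^2 = 19^2 = 361
Product = 60534951721763842927912187069190

60534951721763842927912187069190


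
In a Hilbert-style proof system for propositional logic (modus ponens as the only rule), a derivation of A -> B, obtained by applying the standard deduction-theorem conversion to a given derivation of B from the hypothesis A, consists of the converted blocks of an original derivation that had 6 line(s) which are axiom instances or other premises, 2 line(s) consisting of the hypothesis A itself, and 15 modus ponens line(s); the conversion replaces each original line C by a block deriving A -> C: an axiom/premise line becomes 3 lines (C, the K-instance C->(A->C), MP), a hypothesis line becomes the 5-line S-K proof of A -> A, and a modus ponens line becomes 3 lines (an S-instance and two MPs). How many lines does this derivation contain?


Deduction-theorem conversion, block by block:
- 6 axiom/premise lines -> 3 lines each = 18
- 2 hypothesis lines -> 5 lines each (identity proof A->A) = 10
- 15 MP lines -> 3 lines each (S-instance, MP, MP) = 45
Total = 18 + 10 + 45 = 73 lines.

73


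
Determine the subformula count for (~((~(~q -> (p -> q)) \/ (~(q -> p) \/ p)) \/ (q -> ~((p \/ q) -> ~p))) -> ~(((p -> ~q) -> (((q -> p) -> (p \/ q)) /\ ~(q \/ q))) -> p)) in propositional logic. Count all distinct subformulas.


Formula: (~((~(~q -> (p -> q)) \/ (~(q -> p) \/ p)) \/ (q -> ~((p \/ q) -> ~p))) -> ~(((p -> ~q) -> (((q -> p) -> (p \/ q)) /\ ~(q \/ q))) -> p))
Subformulas found:
  1. q
  2. p
  3. ~p
  4. ~q
  5. (q -> p)
  6. (p \/ q)
  7. (p -> q)
  8. (q \/ q)
  9. ~(q \/ q)
  10. (p -> ~q)
  11. ~(q -> p)
  12. ((p \/ q) -> ~p)
  13. (~(q -> p) \/ p)
  14. (~q -> (p -> q))
  15. ~(~q -> (p -> q))
  16. ~((p \/ q) -> ~p)
  17. ((q -> p) -> (p \/ q))
  18. (q -> ~((p \/ q) -> ~p))
  19. (((q -> p) -> (p \/ q)) /\ ~(q \/ q))
  20. (~(~q -> (p -> q)) \/ (~(q -> p) \/ p))
  21. ((p -> ~q) -> (((q -> p) -> (p \/ q)) /\ ~(q \/ q)))
  22. (((p -> ~q) -> (((q -> p) -> (p \/ q)) /\ ~(q \/ q))) -> p)
  23. ~(((p -> ~q) -> (((q -> p) -> (p \/ q)) /\ ~(q \/ q))) -> p)
  24. ((~(~q -> (p -> q)) \/ (~(q -> p) \/ p)) \/ (q -> ~((p \/ q) -> ~p)))
  25. ~((~(~q -> (p -> q)) \/ (~(q -> p) \/ p)) \/ (q -> ~((p \/ q) -> ~p)))
  26. (~((~(~q -> (p -> q)) \/ (~(q -> p) \/ p)) \/ (q -> ~((p \/ q) -> ~p))) -> ~(((p -> ~q) -> (((q -> p) -> (p \/ q)) /\ ~(q \/ q))) -> p))
Total distinct subformulas = 26

26


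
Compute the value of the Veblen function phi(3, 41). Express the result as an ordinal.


phi(3, 41):
phi(3, beta) = eta_beta (the beta-th eta number, fixed point of zeta).
phi(3, 41) = eta_41

eta_41


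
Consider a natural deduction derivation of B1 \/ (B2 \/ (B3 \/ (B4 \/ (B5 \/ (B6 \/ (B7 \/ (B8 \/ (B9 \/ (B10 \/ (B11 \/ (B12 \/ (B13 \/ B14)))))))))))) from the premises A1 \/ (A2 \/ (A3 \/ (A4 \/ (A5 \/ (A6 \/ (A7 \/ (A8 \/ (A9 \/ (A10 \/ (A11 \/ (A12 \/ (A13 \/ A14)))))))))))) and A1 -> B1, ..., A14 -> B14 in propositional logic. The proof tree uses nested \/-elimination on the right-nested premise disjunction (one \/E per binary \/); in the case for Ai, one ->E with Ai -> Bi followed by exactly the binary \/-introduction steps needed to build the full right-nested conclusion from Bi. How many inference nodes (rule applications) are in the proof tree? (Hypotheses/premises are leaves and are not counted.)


Constructive dilemma with 14 branches, all disjunctions right-nested:
- \/E: the premise has 13 binary \/, each eliminated once: 13 nodes.
- ->E: one per case (Ai with Ai -> Bi gives Bi): 14 nodes.
- \/I: in case i < n, Bi needs 1 step to form Bi \/ (B(i+1) \/ ...) and then i-1 steps to prepend B(i-1), ..., B1, i.e. i steps; in case i = n, B14 needs 13 prepend steps.
  \/I total = (1 + 2 + ... + 13) + 13 = 91 + 13 = 104 nodes.
Total = 13 + 14 + 104 = 131

131


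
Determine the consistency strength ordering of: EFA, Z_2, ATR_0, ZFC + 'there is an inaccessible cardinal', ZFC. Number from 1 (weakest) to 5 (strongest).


Ordering by consistency strength:
1. EFA
2. ATR_0
3. Z_2
4. ZFC
5. ZFC + 'there is an inaccessible cardinal'


EFA=1, Z_2=3, ATR_0=2, ZFC + 'there is an inaccessible cardinal'=5, ZFC=4


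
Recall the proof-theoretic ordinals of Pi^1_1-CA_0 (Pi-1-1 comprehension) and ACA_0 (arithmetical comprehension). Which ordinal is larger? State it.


Proof-theoretic ordinal of Pi^1_1-CA_0 (Pi-1-1 comprehension): psi_0(Omega_omega)
Proof-theoretic ordinal of ACA_0 (arithmetical comprehension): epsilon_0
Comparing: epsilon_0 < psi_0(Omega_omega).
The larger ordinal is psi_0(Omega_omega) (from Pi^1_1-CA_0 (Pi-1-1 comprehension)).

psi_0(Omega_omega)


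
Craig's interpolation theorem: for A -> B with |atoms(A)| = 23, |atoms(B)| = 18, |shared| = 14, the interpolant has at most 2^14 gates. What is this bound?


Shared atoms = 14
Craig interpolant size bound = 2^14
= 16384

16384


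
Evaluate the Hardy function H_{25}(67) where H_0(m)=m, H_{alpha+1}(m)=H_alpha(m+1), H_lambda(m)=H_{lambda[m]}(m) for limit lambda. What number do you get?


H_25(67):
For finite ordinals k, H_k(n) = n + k (each successor step adds 1).
H_25(67) = 67 + 25 = 92

92


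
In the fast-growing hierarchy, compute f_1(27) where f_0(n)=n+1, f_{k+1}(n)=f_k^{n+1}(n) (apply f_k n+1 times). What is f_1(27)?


f_1(27) = f_0^28(27)
f_0 adds 1 each time, applied 28 times.
f_1(27) = 27 + 28 = 55

55


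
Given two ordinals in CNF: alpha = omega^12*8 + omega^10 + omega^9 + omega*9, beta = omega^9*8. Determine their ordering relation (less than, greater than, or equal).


Compare term by term from highest exponent:
alpha = omega^12*8 + omega^10 + omega^9 + omega*9
beta = omega^9*8
Term 1: alpha has omega^12*8, beta has omega^9*8
Term 2: alpha has omega^10*1, beta has omega^0*0
Term 3: alpha has omega^9*1, beta has omega^0*0
Term 4: alpha has omega^1*9, beta has omega^0*0
Result: alpha > beta

alpha > beta


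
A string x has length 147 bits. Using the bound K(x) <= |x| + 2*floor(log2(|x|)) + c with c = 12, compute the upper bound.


floor(log2(147)) = 7
2 * 7 = 14
K(x) <= 147 + 14 + 12 = 173

173


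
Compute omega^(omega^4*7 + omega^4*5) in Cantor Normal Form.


omega^(omega^4*7 + omega^4*5):
Both terms of the exponent have the same exponent 4, so they merge: omega^4*7 + omega^4*5 = omega^4*(7+5) = omega^4*12.
omega raised to a CNF ordinal is a single CNF term: Result = omega^(omega^4*12)

omega^(omega^4*12)


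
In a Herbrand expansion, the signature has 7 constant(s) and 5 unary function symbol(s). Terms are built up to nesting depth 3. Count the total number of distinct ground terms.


Herbrand terms by depth:
Depth 0: 7 constants
Depth 1: 35 new terms (running total: 42)
Depth 2: 175 new terms (running total: 217)
Depth 3: 875 new terms (running total: 1092)
Total distinct ground terms = 1092

1092


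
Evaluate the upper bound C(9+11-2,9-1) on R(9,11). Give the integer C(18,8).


R(9,11) <= C(9+11-2, 9-1) = C(18, 8)
C(18, 8) = 18! / (8! * 10!)
= 43758

43758


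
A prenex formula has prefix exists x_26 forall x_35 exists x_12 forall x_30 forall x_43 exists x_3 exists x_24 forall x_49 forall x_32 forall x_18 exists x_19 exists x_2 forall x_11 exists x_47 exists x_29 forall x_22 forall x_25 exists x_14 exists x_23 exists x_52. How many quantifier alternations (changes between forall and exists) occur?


Walk the prefix and count type changes:
  position 1: exists -> forall <-- alternation
  position 2: forall -> exists <-- alternation
  position 3: exists -> forall <-- alternation
  position 4: forall -> forall
  position 5: forall -> exists <-- alternation
  position 6: exists -> exists
  position 7: exists -> forall <-- alternation
  position 8: forall -> forall
  position 9: forall -> forall
  position 10: forall -> exists <-- alternation
  position 11: exists -> exists
  position 12: exists -> forall <-- alternation
  position 13: forall -> exists <-- alternation
  position 14: exists -> exists
  position 15: exists -> forall <-- alternation
  position 16: forall -> forall
  position 17: forall -> exists <-- alternation
  position 18: exists -> exists
  position 19: exists -> exists
Total alternations = 10

10


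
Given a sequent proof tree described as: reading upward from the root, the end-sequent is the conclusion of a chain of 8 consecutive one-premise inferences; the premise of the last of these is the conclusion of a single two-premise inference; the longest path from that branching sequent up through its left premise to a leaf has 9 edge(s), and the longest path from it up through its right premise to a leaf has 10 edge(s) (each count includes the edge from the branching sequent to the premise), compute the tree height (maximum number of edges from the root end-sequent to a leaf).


Longest path through the left premise: 9 edges (measured from the branching sequent)
Longest path through the right premise: 10 edges
Height of the subtree rooted at the branching sequent: max(9, 10) = 10
The branching sequent sits 8 edges above the root (the chain of one-premise inferences), so height = 10 + 8 = 18

18


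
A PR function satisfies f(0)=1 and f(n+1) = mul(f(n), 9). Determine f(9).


f(0) = 1
f(1) = mul(f(0), 9) = mul(1, 9) = 9
f(2) = mul(f(1), 9) = mul(9, 9) = 81
f(3) = mul(f(2), 9) = mul(81, 9) = 729
f(4) = mul(f(3), 9) = mul(729, 9) = 6561
f(5) = mul(f(4), 9) = mul(6561, 9) = 59049
f(6) = mul(f(5), 9) = mul(59049, 9) = 531441
f(7) = mul(f(6), 9) = mul(531441, 9) = 4782969
f(8) = mul(f(7), 9) = mul(4782969, 9) = 43046721
f(9) = mul(f(8), 9) = mul(43046721, 9) = 387420489


387420489


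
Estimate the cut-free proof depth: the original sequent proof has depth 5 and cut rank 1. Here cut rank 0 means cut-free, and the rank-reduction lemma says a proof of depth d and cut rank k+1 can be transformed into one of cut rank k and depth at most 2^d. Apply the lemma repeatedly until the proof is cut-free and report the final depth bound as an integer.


Each rank reduction sends depth d to at most 2^d; cut rank r needs r reductions.
2_0(5) = 5
2_1(5) = 2^5 = 32
Cut-free depth bound = 32

32


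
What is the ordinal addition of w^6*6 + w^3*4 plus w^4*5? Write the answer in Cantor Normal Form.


Ordinal addition (w^6*6 + w^3*4) + w^4*5:
alpha's leading term has exponent 6 > beta's exponent 4, so it survives.
alpha's tail term has exponent 3 < beta's exponent 4, so it is absorbed by beta.
In ordinal addition, any term followed by a strictly larger-exponent term is absorbed.
Result = w^6*6 + w^4*5

w^6*6 + w^4*5


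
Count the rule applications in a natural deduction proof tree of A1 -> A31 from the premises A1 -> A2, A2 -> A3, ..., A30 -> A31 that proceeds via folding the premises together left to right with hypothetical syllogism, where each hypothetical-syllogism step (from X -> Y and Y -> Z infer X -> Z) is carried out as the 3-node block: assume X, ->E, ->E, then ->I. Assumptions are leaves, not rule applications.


There are 30 premises in the chain. The first HS step combines premises 1 and 2; each further premise needs one more HS step.
So 30 premises require 30 - 1 = 29 hypothetical-syllogism steps.
Each HS step uses 3 inference nodes (->E, ->E, ->I).
29 * 3 = 87 total inference nodes.

87


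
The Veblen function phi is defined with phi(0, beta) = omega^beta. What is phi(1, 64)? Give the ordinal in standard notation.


phi(1, 64):
phi(1, beta) = epsilon_beta (the beta-th epsilon number).
phi(1, 64) = epsilon_64

epsilon_64


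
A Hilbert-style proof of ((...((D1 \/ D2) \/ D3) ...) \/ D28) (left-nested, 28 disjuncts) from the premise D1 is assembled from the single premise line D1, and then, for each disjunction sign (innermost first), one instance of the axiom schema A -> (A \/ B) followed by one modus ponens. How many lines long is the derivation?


Building the left-nested 28-ary disjunction from D1:
- 1 premise line (D1)
- 28 disjuncts means 27 disjunction signs; each needs 1 axiom instance + 1 MP = 2 lines: 2 * 27 = 54
Total = 1 + 54 = 55 lines.

55


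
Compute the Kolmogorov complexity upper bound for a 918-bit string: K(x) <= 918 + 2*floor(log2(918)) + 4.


floor(log2(918)) = 9
2 * 9 = 18
K(x) <= 918 + 18 + 4 = 940

940


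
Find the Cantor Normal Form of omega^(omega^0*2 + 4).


omega^(omega^0*2 + 4):
omega^0 = 1, so the exponent is 2 + 4 = 6 (finite ordinal addition).
Result = omega^6, already a single CNF term.

omega^6


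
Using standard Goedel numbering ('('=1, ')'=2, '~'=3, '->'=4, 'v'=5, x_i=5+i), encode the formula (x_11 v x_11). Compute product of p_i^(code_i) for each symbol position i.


Formula: (x_11 v x_11)
Symbol codes: [1, 16, 5, 16, 2]
Primes: [2, 3, 5, 7, 11]
p_1^1 = 2^1 = 2
p_2^16 = 3^16 = 43046721
p_3^5 = 5^5 = 3125
p_4^16 = 7^16 = 33232930569601
p_5^2 = 11^2 = 121
Product = 1081867571995501404542756250

1081867571995501404542756250


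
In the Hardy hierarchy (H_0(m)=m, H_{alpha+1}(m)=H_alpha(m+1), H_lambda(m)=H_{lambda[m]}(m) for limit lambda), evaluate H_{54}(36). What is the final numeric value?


H_54(36):
For finite ordinals k, H_k(n) = n + k (each successor step adds 1).
H_54(36) = 36 + 54 = 90

90


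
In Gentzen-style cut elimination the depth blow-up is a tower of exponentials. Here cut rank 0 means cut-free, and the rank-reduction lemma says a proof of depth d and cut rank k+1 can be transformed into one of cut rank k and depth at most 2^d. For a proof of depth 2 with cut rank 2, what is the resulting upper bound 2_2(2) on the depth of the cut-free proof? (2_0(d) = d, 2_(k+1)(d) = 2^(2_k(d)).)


Each rank reduction sends depth d to at most 2^d; cut rank r needs r reductions.
2_0(2) = 2
2_1(2) = 2^2 = 4
2_2(2) = 2^4 = 16
Cut-free depth bound = 16

16


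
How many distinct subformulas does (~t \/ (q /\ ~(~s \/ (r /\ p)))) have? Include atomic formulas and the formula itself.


Formula: (~t \/ (q /\ ~(~s \/ (r /\ p))))
Subformulas found:
  1. q
  2. s
  3. r
  4. t
  5. p
  6. ~t
  7. ~s
  8. (r /\ p)
  9. (~s \/ (r /\ p))
  10. ~(~s \/ (r /\ p))
  11. (q /\ ~(~s \/ (r /\ p)))
  12. (~t \/ (q /\ ~(~s \/ (r /\ p))))
Total distinct subformulas = 12

12


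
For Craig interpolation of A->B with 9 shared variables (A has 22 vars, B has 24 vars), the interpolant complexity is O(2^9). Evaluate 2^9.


Shared atoms = 9
Craig interpolant size bound = 2^9
= 512

512


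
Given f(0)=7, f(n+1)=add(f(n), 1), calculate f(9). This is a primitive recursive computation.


f(0) = 7
f(1) = add(f(0), 1) = add(7, 1) = 8
f(2) = add(f(1), 1) = add(8, 1) = 9
f(3) = add(f(2), 1) = add(9, 1) = 10
f(4) = add(f(3), 1) = add(10, 1) = 11
f(5) = add(f(4), 1) = add(11, 1) = 12
f(6) = add(f(5), 1) = add(12, 1) = 13
f(7) = add(f(6), 1) = add(13, 1) = 14
f(8) = add(f(7), 1) = add(14, 1) = 15
f(9) = add(f(8), 1) = add(15, 1) = 16


16


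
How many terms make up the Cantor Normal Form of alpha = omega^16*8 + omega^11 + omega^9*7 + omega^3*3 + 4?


CNF: omega^16*8 + omega^11 + omega^9*7 + omega^3*3 + 4
Count the summands separated by '+':
  term 1: omega^16*8
  term 2: omega^11
  term 3: omega^9*7
  term 4: omega^3*3
  term 5: 4
Total terms = 5

5


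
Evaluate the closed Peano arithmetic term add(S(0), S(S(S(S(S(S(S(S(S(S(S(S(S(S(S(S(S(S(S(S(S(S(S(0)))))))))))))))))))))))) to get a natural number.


add(S^1(0), S^23(0)):
S^1(0) = 1
S^23(0) = 23
1 + 23 = 24

24


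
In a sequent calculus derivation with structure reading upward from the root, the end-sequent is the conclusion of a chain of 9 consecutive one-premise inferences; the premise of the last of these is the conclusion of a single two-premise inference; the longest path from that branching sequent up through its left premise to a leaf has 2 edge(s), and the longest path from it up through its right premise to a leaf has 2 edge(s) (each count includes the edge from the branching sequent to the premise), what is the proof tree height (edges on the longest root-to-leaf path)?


Longest path through the left premise: 2 edges (measured from the branching sequent)
Longest path through the right premise: 2 edges
Height of the subtree rooted at the branching sequent: max(2, 2) = 2
The branching sequent sits 9 edges above the root (the chain of one-premise inferences), so height = 2 + 9 = 11

11


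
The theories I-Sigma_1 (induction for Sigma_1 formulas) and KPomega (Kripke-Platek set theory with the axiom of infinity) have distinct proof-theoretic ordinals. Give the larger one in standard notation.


Proof-theoretic ordinal of I-Sigma_1 (induction for Sigma_1 formulas): omega^omega
Proof-theoretic ordinal of KPomega (Kripke-Platek set theory with the axiom of infinity): psi_0(epsilon_{Omega+1})
Comparing: omega^omega < psi_0(epsilon_{Omega+1}).
The larger ordinal is psi_0(epsilon_{Omega+1}) (from KPomega (Kripke-Platek set theory with the axiom of infinity)).

psi_0(epsilon_{Omega+1})


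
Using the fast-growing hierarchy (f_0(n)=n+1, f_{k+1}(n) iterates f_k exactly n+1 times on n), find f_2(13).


f_2(13) = f_1^14(13)
f_1(m) = 2m + 1.
Iterating: f_1^k(n) = 2^k*(n+1) - 1.
f_2(13) = 2^14*(13+1) - 1 = 16384*14 - 1 = 229375

229375


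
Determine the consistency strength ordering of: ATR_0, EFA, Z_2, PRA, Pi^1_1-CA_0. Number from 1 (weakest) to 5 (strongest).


Ordering by consistency strength:
1. EFA
2. PRA
3. ATR_0
4. Pi^1_1-CA_0
5. Z_2


ATR_0=3, EFA=1, Z_2=5, PRA=2, Pi^1_1-CA_0=4


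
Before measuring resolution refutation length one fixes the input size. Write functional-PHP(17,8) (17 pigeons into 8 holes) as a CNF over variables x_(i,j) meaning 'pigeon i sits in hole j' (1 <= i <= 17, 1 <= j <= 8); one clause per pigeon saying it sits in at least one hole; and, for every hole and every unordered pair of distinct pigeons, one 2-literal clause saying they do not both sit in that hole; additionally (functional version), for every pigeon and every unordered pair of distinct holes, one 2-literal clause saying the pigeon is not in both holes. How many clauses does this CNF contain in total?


functional-PHP(17,8): 17 pigeons, 8 holes, 17*8 = 136 variables.
- pigeon clauses: one per pigeon -> 17 clauses
- hole clauses: 8 holes * C(17,2) = 8 * 136 -> 1088 clauses
- functional clauses: 17 pigeons * C(8,2) = 17 * 28 -> 476 clauses
Total clauses = 17 + 1088 + 476 = 1581

1581


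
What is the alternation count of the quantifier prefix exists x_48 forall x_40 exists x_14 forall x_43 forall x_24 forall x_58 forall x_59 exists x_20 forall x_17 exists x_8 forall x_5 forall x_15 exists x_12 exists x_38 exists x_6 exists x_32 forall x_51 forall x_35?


Walk the prefix and count type changes:
  position 1: exists -> forall <-- alternation
  position 2: forall -> exists <-- alternation
  position 3: exists -> forall <-- alternation
  position 4: forall -> forall
  position 5: forall -> forall
  position 6: forall -> forall
  position 7: forall -> exists <-- alternation
  position 8: exists -> forall <-- alternation
  position 9: forall -> exists <-- alternation
  position 10: exists -> forall <-- alternation
  position 11: forall -> forall
  position 12: forall -> exists <-- alternation
  position 13: exists -> exists
  position 14: exists -> exists
  position 15: exists -> exists
  position 16: exists -> forall <-- alternation
  position 17: forall -> forall
Total alternations = 9

9


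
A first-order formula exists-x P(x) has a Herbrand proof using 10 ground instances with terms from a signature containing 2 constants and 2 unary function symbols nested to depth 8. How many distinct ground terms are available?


Herbrand terms by depth:
Depth 0: 2 constants
Depth 1: 4 new terms (running total: 6)
Depth 2: 8 new terms (running total: 14)
Depth 3: 16 new terms (running total: 30)
Depth 4: 32 new terms (running total: 62)
Depth 5: 64 new terms (running total: 126)
Depth 6: 128 new terms (running total: 254)
Depth 7: 256 new terms (running total: 510)
Depth 8: 512 new terms (running total: 1022)
Total distinct ground terms = 1022

1022


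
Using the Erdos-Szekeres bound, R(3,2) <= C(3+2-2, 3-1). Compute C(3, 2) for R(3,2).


R(3,2) <= C(3+2-2, 3-1) = C(3, 2)
C(3, 2) = 3! / (2! * 1!)
= 3

3


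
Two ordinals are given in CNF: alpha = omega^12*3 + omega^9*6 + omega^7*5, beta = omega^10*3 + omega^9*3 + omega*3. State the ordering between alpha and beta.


Compare term by term from highest exponent:
alpha = omega^12*3 + omega^9*6 + omega^7*5
beta = omega^10*3 + omega^9*3 + omega*3
Term 1: alpha has omega^12*3, beta has omega^10*3
Term 2: alpha has omega^9*6, beta has omega^9*3
Term 3: alpha has omega^7*5, beta has omega^1*3
Result: alpha > beta

alpha > beta


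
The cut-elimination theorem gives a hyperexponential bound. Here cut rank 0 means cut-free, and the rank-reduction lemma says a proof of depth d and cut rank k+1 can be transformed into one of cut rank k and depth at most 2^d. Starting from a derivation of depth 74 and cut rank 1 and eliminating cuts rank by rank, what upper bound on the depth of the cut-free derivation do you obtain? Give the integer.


Each rank reduction sends depth d to at most 2^d; cut rank r needs r reductions.
2_0(74) = 74
2_1(74) = 2^74 = 18889465931478580854784
Cut-free depth bound = 18889465931478580854784

18889465931478580854784


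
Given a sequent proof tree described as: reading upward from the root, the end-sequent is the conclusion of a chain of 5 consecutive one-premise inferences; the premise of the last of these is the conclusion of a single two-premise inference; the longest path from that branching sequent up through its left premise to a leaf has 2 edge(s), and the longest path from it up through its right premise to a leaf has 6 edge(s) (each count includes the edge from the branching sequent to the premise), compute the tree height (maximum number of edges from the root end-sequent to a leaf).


Longest path through the left premise: 2 edges (measured from the branching sequent)
Longest path through the right premise: 6 edges
Height of the subtree rooted at the branching sequent: max(2, 6) = 6
The branching sequent sits 5 edges above the root (the chain of one-premise inferences), so height = 6 + 5 = 11

11


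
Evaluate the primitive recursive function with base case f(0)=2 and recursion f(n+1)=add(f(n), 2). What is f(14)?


f(0) = 2
f(1) = add(f(0), 2) = add(2, 2) = 4
f(2) = add(f(1), 2) = add(4, 2) = 6
f(3) = add(f(2), 2) = add(6, 2) = 8
f(4) = add(f(3), 2) = add(8, 2) = 10
f(5) = add(f(4), 2) = add(10, 2) = 12
f(6) = add(f(5), 2) = add(12, 2) = 14
f(7) = add(f(6), 2) = add(14, 2) = 16
f(8) = add(f(7), 2) = add(16, 2) = 18
f(9) = add(f(8), 2) = add(18, 2) = 20
f(10) = add(f(9), 2) = add(20, 2) = 22
f(11) = add(f(10), 2) = add(22, 2) = 24
f(12) = add(f(11), 2) = add(24, 2) = 26
f(13) = add(f(12), 2) = add(26, 2) = 28
f(14) = add(f(13), 2) = add(28, 2) = 30


30
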